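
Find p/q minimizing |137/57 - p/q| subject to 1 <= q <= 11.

12/5

Expand x = 137/57 as a continued fraction with the Euclidean algorithm:
  137 = 2*57 + 23, so a_0 = 2.
  57 = 2*23 + 11, so a_1 = 2.
  23 = 2*11 + 1, so a_2 = 2.
  11 = 11*1 + 0, so a_3 = 11.
so x = [2; 2, 2, 11].
Convergents (p_i = a_i*p_{i-1} + p_{i-2}, q_i = a_i*q_{i-1} + q_{i-2} with p_{-2}=0, p_{-1}=1, q_{-2}=1, q_{-1}=0), until the denominator exceeds 11:
  i=0: a_0=2, p_0 = 2*1 + 0 = 2, q_0 = 2*0 + 1 = 1.
  i=1: a_1=2, p_1 = 2*2 + 1 = 5, q_1 = 2*1 + 0 = 2.
  i=2: a_2=2, p_2 = 2*5 + 2 = 12, q_2 = 2*2 + 1 = 5.
  i=3: a_3=11, p_3 = 11*12 + 5 = 137, q_3 = 11*5 + 2 = 57.
q_3 = 57 > 11, so the last convergent with denominator <= 11 is p_2/q_2 = 12/5.
The closest fraction with denominator <= 11 is either p_2/q_2 or the intermediate fraction (k*p_2 + p_1)/(k*q_2 + q_1) with the largest k >= 1 whose denominator stays <= 11; these approach x as k grows, and every other convergent or intermediate fraction in range is farther away.
Largest k: floor((11 - q_1)/q_2) = floor((11 - 2)/5) = 1.
That gives (1*12 + 5)/(1*5 + 2) = 17/7.
Compare the errors: |x - 12/5| = |137*5 - 12*57|/(57*5) = 1/285, and |x - 17/7| = |137*7 - 17*57|/(57*7) = 10/399.
Cross-multiplying, 1*399 = 399 < 2850 = 10*285, so 1/285 is smaller: the convergent 12/5 is closer to x than 17/7.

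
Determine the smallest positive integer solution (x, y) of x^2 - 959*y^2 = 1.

First expand sqrt(959) as a continued fraction. With x_i = (sqrt(959) + m_i)/d_i and (m_0, d_0) = (0, 1): a_0 = floor(sqrt(959)) = 30, since 30^2 = 900 <= 959 < 961 = 31^2.
Iterate m_{i+1} = d_i*a_i - m_i, d_{i+1} = (959 - m_{i+1}^2)/d_i, a_{i+1} = floor((a_0 + m_{i+1})/d_{i+1}):
  m_1 = 1*30 - 0 = 30, d_1 = (959 - 30^2)/1 = 59/1 = 59, a_1 = floor((30 + 30)/59) = 1.
  m_2 = 59*1 - 30 = 29, d_2 = (959 - 29^2)/59 = 118/59 = 2, a_2 = floor((30 + 29)/2) = 29.
  m_3 = 2*29 - 29 = 29, d_3 = (959 - 29^2)/2 = 118/2 = 59, a_3 = floor((30 + 29)/59) = 1.
  m_4 = 59*1 - 29 = 30, d_4 = (959 - 30^2)/59 = 59/59 = 1, a_4 = floor((30 + 30)/1) = 60.
  m_5 = 1*60 - 30 = 30, d_5 = (959 - 30^2)/1 = 59/1 = 59: (m_5, d_5) = (m_1, d_1) = (30, 59), so from here the quotients repeat a_1, ..., a_4; the period length is 4.
So sqrt(959) = [30; (1, 29, 1, 60)] with period length k = 4.
k is even, so the fundamental solution of x^2 - 959y^2 = 1 is (p_{k-1}, q_{k-1}) = (p_3, q_3); compute convergents through index 3.
Convergents (p_i = a_i*p_{i-1} + p_{i-2}, q_i = a_i*q_{i-1} + q_{i-2} with p_{-2}=0, p_{-1}=1, q_{-2}=1, q_{-1}=0):
  i=0: a_0=30, p_0 = 30*1 + 0 = 30, q_0 = 30*0 + 1 = 1.
  i=1: a_1=1, p_1 = 1*30 + 1 = 31, q_1 = 1*1 + 0 = 1.
  i=2: a_2=29, p_2 = 29*31 + 30 = 929, q_2 = 29*1 + 1 = 30.
  i=3: a_3=1, p_3 = 1*929 + 31 = 960, q_3 = 1*30 + 1 = 31.
Check: 960^2 - 959*31^2 = 921600 - 921599 = 1, so (x, y) = (960, 31) solves the equation, and by the theorem it is the least positive solution.

(x, y) = (960, 31)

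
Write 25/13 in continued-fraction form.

[1; 1, 12]

Run the Euclidean algorithm on 25 and 13; the successive quotients are the partial quotients a_0, a_1, ... (each step inverts the fractional part left over by the previous one):
  25 = 1*13 + 12, so a_0 = 1.
  13 = 1*12 + 1, so a_1 = 1.
  12 = 12*1 + 0, so a_2 = 12.
The remainder reaches 0 after 3 divisions, so the expansion has 3 partial quotients, read off in order.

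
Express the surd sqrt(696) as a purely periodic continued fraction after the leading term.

[26; (2, 1, 1, 1, 1, 1, 2, 52)]

Write x_i = (sqrt(696) + m_i)/d_i with (m_0, d_0) = (0, 1). a_0 = floor(sqrt(696)) = 26, since 26^2 = 676 <= 696 < 729 = 27^2.
Iterate m_{i+1} = d_i*a_i - m_i, d_{i+1} = (696 - m_{i+1}^2)/d_i, a_{i+1} = floor((a_0 + m_{i+1})/d_{i+1}):
  m_1 = 1*26 - 0 = 26, d_1 = (696 - 26^2)/1 = 20/1 = 20, a_1 = floor((26 + 26)/20) = 2.
  m_2 = 20*2 - 26 = 14, d_2 = (696 - 14^2)/20 = 500/20 = 25, a_2 = floor((26 + 14)/25) = 1.
  m_3 = 25*1 - 14 = 11, d_3 = (696 - 11^2)/25 = 575/25 = 23, a_3 = floor((26 + 11)/23) = 1.
  m_4 = 23*1 - 11 = 12, d_4 = (696 - 12^2)/23 = 552/23 = 24, a_4 = floor((26 + 12)/24) = 1.
  m_5 = 24*1 - 12 = 12, d_5 = (696 - 12^2)/24 = 552/24 = 23, a_5 = floor((26 + 12)/23) = 1.
  m_6 = 23*1 - 12 = 11, d_6 = (696 - 11^2)/23 = 575/23 = 25, a_6 = floor((26 + 11)/25) = 1.
  m_7 = 25*1 - 11 = 14, d_7 = (696 - 14^2)/25 = 500/25 = 20, a_7 = floor((26 + 14)/20) = 2.
  m_8 = 20*2 - 14 = 26, d_8 = (696 - 26^2)/20 = 20/20 = 1, a_8 = floor((26 + 26)/1) = 52.
  m_9 = 1*52 - 26 = 26, d_9 = (696 - 26^2)/1 = 20/1 = 20: (m_9, d_9) = (m_1, d_1) = (26, 20), so from here the quotients repeat a_1, ..., a_8; the period length is 8.
Hence the expansion of sqrt(696) is a_0 = 26 followed by the repeating block 2, 1, 1, 1, 1, 1, 2, 52 (period 8).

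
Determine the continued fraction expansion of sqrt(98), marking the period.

Write x_i = (sqrt(98) + m_i)/d_i with (m_0, d_0) = (0, 1). a_0 = floor(sqrt(98)) = 9, since 9^2 = 81 <= 98 < 100 = 10^2.
Iterate m_{i+1} = d_i*a_i - m_i, d_{i+1} = (98 - m_{i+1}^2)/d_i, a_{i+1} = floor((a_0 + m_{i+1})/d_{i+1}):
  m_1 = 1*9 - 0 = 9, d_1 = (98 - 9^2)/1 = 17/1 = 17, a_1 = floor((9 + 9)/17) = 1.
  m_2 = 17*1 - 9 = 8, d_2 = (98 - 8^2)/17 = 34/17 = 2, a_2 = floor((9 + 8)/2) = 8.
  m_3 = 2*8 - 8 = 8, d_3 = (98 - 8^2)/2 = 34/2 = 17, a_3 = floor((9 + 8)/17) = 1.
  m_4 = 17*1 - 8 = 9, d_4 = (98 - 9^2)/17 = 17/17 = 1, a_4 = floor((9 + 9)/1) = 18.
  m_5 = 1*18 - 9 = 9, d_5 = (98 - 9^2)/1 = 17/1 = 17: (m_5, d_5) = (m_1, d_1) = (9, 17), so from here the quotients repeat a_1, ..., a_4; the period length is 4.
Hence the expansion of sqrt(98) is a_0 = 9 followed by the repeating block 1, 8, 1, 18 (period 4).

[9; (1, 8, 1, 18)]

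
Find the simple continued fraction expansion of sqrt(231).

[15; (5, 30)]

Write x_i = (sqrt(231) + m_i)/d_i with (m_0, d_0) = (0, 1). a_0 = floor(sqrt(231)) = 15, since 15^2 = 225 <= 231 < 256 = 16^2.
Iterate m_{i+1} = d_i*a_i - m_i, d_{i+1} = (231 - m_{i+1}^2)/d_i, a_{i+1} = floor((a_0 + m_{i+1})/d_{i+1}):
  m_1 = 1*15 - 0 = 15, d_1 = (231 - 15^2)/1 = 6/1 = 6, a_1 = floor((15 + 15)/6) = 5.
  m_2 = 6*5 - 15 = 15, d_2 = (231 - 15^2)/6 = 6/6 = 1, a_2 = floor((15 + 15)/1) = 30.
  m_3 = 1*30 - 15 = 15, d_3 = (231 - 15^2)/1 = 6/1 = 6: (m_3, d_3) = (m_1, d_1) = (15, 6), so from here the quotients repeat a_1, a_2; the period length is 2.
Hence the expansion of sqrt(231) is a_0 = 15 followed by the repeating block 5, 30 (period 2).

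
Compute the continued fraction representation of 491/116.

[4; 4, 3, 2, 1, 2]

Run the Euclidean algorithm on 491 and 116; the successive quotients are the partial quotients a_0, a_1, ... (each step inverts the fractional part left over by the previous one):
  491 = 4*116 + 27, so a_0 = 4.
  116 = 4*27 + 8, so a_1 = 4.
  27 = 3*8 + 3, so a_2 = 3.
  8 = 2*3 + 2, so a_3 = 2.
  3 = 1*2 + 1, so a_4 = 1.
  2 = 2*1 + 0, so a_5 = 2.
The remainder reaches 0 after 6 divisions, so the expansion has 6 partial quotients, read off in order.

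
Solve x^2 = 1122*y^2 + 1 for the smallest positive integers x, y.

(x, y) = (67, 2)

First expand sqrt(1122) as a continued fraction. With x_i = (sqrt(1122) + m_i)/d_i and (m_0, d_0) = (0, 1): a_0 = floor(sqrt(1122)) = 33, since 33^2 = 1089 <= 1122 < 1156 = 34^2.
Iterate m_{i+1} = d_i*a_i - m_i, d_{i+1} = (1122 - m_{i+1}^2)/d_i, a_{i+1} = floor((a_0 + m_{i+1})/d_{i+1}):
  m_1 = 1*33 - 0 = 33, d_1 = (1122 - 33^2)/1 = 33/1 = 33, a_1 = floor((33 + 33)/33) = 2.
  m_2 = 33*2 - 33 = 33, d_2 = (1122 - 33^2)/33 = 33/33 = 1, a_2 = floor((33 + 33)/1) = 66.
  m_3 = 1*66 - 33 = 33, d_3 = (1122 - 33^2)/1 = 33/1 = 33: (m_3, d_3) = (m_1, d_1) = (33, 33), so from here the quotients repeat a_1, a_2; the period length is 2.
So sqrt(1122) = [33; (2, 66)] with period length k = 2.
k is even, so the fundamental solution of x^2 - 1122y^2 = 1 is (p_{k-1}, q_{k-1}) = (p_1, q_1); compute convergents through index 1.
Convergents (p_i = a_i*p_{i-1} + p_{i-2}, q_i = a_i*q_{i-1} + q_{i-2} with p_{-2}=0, p_{-1}=1, q_{-2}=1, q_{-1}=0):
  i=0: a_0=33, p_0 = 33*1 + 0 = 33, q_0 = 33*0 + 1 = 1.
  i=1: a_1=2, p_1 = 2*33 + 1 = 67, q_1 = 2*1 + 0 = 2.
Check: 67^2 - 1122*2^2 = 4489 - 4488 = 1, so (x, y) = (67, 2) solves the equation, and by the theorem it is the least positive solution.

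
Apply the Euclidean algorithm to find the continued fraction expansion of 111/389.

[0; 3, 1, 1, 55]

Run the Euclidean algorithm on 111 and 389; the successive quotients are the partial quotients a_0, a_1, ... (each step inverts the fractional part left over by the previous one):
  111 = 0*389 + 111, so a_0 = 0.
  389 = 3*111 + 56, so a_1 = 3.
  111 = 1*56 + 55, so a_2 = 1.
  56 = 1*55 + 1, so a_3 = 1.
  55 = 55*1 + 0, so a_4 = 55.
The remainder reaches 0 after 5 divisions, so the expansion has 5 partial quotients, read off in order.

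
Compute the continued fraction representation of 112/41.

[2; 1, 2, 1, 2, 1, 2]

Run the Euclidean algorithm on 112 and 41; the successive quotients are the partial quotients a_0, a_1, ... (each step inverts the fractional part left over by the previous one):
  112 = 2*41 + 30, so a_0 = 2.
  41 = 1*30 + 11, so a_1 = 1.
  30 = 2*11 + 8, so a_2 = 2.
  11 = 1*8 + 3, so a_3 = 1.
  8 = 2*3 + 2, so a_4 = 2.
  3 = 1*2 + 1, so a_5 = 1.
  2 = 2*1 + 0, so a_6 = 2.
The remainder reaches 0 after 7 divisions, so the expansion has 7 partial quotients, read off in order.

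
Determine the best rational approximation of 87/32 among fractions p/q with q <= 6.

Expand x = 87/32 as a continued fraction with the Euclidean algorithm:
  87 = 2*32 + 23, so a_0 = 2.
  32 = 1*23 + 9, so a_1 = 1.
  23 = 2*9 + 5, so a_2 = 2.
  9 = 1*5 + 4, so a_3 = 1.
  5 = 1*4 + 1, so a_4 = 1.
  4 = 4*1 + 0, so a_5 = 4.
so x = [2; 1, 2, 1, 1, 4].
Convergents (p_i = a_i*p_{i-1} + p_{i-2}, q_i = a_i*q_{i-1} + q_{i-2} with p_{-2}=0, p_{-1}=1, q_{-2}=1, q_{-1}=0), until the denominator exceeds 6:
  i=0: a_0=2, p_0 = 2*1 + 0 = 2, q_0 = 2*0 + 1 = 1.
  i=1: a_1=1, p_1 = 1*2 + 1 = 3, q_1 = 1*1 + 0 = 1.
  i=2: a_2=2, p_2 = 2*3 + 2 = 8, q_2 = 2*1 + 1 = 3.
  i=3: a_3=1, p_3 = 1*8 + 3 = 11, q_3 = 1*3 + 1 = 4.
  i=4: a_4=1, p_4 = 1*11 + 8 = 19, q_4 = 1*4 + 3 = 7.
q_4 = 7 > 6, so the last convergent with denominator <= 6 is p_3/q_3 = 11/4.
The closest fraction with denominator <= 6 is either p_3/q_3 or the intermediate fraction (k*p_3 + p_2)/(k*q_3 + q_2) with the largest k >= 1 whose denominator stays <= 6; these approach x as k grows, and every other convergent or intermediate fraction in range is farther away.
Largest k: floor((6 - q_2)/q_3) = floor((6 - 3)/4) = 0.
Since k = 0, no intermediate fraction beyond p_3/q_3 has denominator <= 6, so the convergent 11/4 is the closest (its error is |87*4 - 11*32|/(32*4) = 4/128).

11/4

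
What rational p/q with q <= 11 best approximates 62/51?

11/9

Expand x = 62/51 as a continued fraction with the Euclidean algorithm:
  62 = 1*51 + 11, so a_0 = 1.
  51 = 4*11 + 7, so a_1 = 4.
  11 = 1*7 + 4, so a_2 = 1.
  7 = 1*4 + 3, so a_3 = 1.
  4 = 1*3 + 1, so a_4 = 1.
  3 = 3*1 + 0, so a_5 = 3.
so x = [1; 4, 1, 1, 1, 3].
Convergents (p_i = a_i*p_{i-1} + p_{i-2}, q_i = a_i*q_{i-1} + q_{i-2} with p_{-2}=0, p_{-1}=1, q_{-2}=1, q_{-1}=0), until the denominator exceeds 11:
  i=0: a_0=1, p_0 = 1*1 + 0 = 1, q_0 = 1*0 + 1 = 1.
  i=1: a_1=4, p_1 = 4*1 + 1 = 5, q_1 = 4*1 + 0 = 4.
  i=2: a_2=1, p_2 = 1*5 + 1 = 6, q_2 = 1*4 + 1 = 5.
  i=3: a_3=1, p_3 = 1*6 + 5 = 11, q_3 = 1*5 + 4 = 9.
  i=4: a_4=1, p_4 = 1*11 + 6 = 17, q_4 = 1*9 + 5 = 14.
q_4 = 14 > 11, so the last convergent with denominator <= 11 is p_3/q_3 = 11/9.
The closest fraction with denominator <= 11 is either p_3/q_3 or the intermediate fraction (k*p_3 + p_2)/(k*q_3 + q_2) with the largest k >= 1 whose denominator stays <= 11; these approach x as k grows, and every other convergent or intermediate fraction in range is farther away.
Largest k: floor((11 - q_2)/q_3) = floor((11 - 5)/9) = 0.
Since k = 0, no intermediate fraction beyond p_3/q_3 has denominator <= 11, so the convergent 11/9 is the closest (its error is |62*9 - 11*51|/(51*9) = 3/459).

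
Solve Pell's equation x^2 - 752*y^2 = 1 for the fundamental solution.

(x, y) = (4607, 168)

First expand sqrt(752) as a continued fraction. With x_i = (sqrt(752) + m_i)/d_i and (m_0, d_0) = (0, 1): a_0 = floor(sqrt(752)) = 27, since 27^2 = 729 <= 752 < 784 = 28^2.
Iterate m_{i+1} = d_i*a_i - m_i, d_{i+1} = (752 - m_{i+1}^2)/d_i, a_{i+1} = floor((a_0 + m_{i+1})/d_{i+1}):
  m_1 = 1*27 - 0 = 27, d_1 = (752 - 27^2)/1 = 23/1 = 23, a_1 = floor((27 + 27)/23) = 2.
  m_2 = 23*2 - 27 = 19, d_2 = (752 - 19^2)/23 = 391/23 = 17, a_2 = floor((27 + 19)/17) = 2.
  m_3 = 17*2 - 19 = 15, d_3 = (752 - 15^2)/17 = 527/17 = 31, a_3 = floor((27 + 15)/31) = 1.
  m_4 = 31*1 - 15 = 16, d_4 = (752 - 16^2)/31 = 496/31 = 16, a_4 = floor((27 + 16)/16) = 2.
  m_5 = 16*2 - 16 = 16, d_5 = (752 - 16^2)/16 = 496/16 = 31, a_5 = floor((27 + 16)/31) = 1.
  m_6 = 31*1 - 16 = 15, d_6 = (752 - 15^2)/31 = 527/31 = 17, a_6 = floor((27 + 15)/17) = 2.
  m_7 = 17*2 - 15 = 19, d_7 = (752 - 19^2)/17 = 391/17 = 23, a_7 = floor((27 + 19)/23) = 2.
  m_8 = 23*2 - 19 = 27, d_8 = (752 - 27^2)/23 = 23/23 = 1, a_8 = floor((27 + 27)/1) = 54.
  m_9 = 1*54 - 27 = 27, d_9 = (752 - 27^2)/1 = 23/1 = 23: (m_9, d_9) = (m_1, d_1) = (27, 23), so from here the quotients repeat a_1, ..., a_8; the period length is 8.
So sqrt(752) = [27; (2, 2, 1, 2, 1, 2, 2, 54)] with period length k = 8.
k is even, so the fundamental solution of x^2 - 752y^2 = 1 is (p_{k-1}, q_{k-1}) = (p_7, q_7); compute convergents through index 7.
Convergents (p_i = a_i*p_{i-1} + p_{i-2}, q_i = a_i*q_{i-1} + q_{i-2} with p_{-2}=0, p_{-1}=1, q_{-2}=1, q_{-1}=0):
  i=0: a_0=27, p_0 = 27*1 + 0 = 27, q_0 = 27*0 + 1 = 1.
  i=1: a_1=2, p_1 = 2*27 + 1 = 55, q_1 = 2*1 + 0 = 2.
  i=2: a_2=2, p_2 = 2*55 + 27 = 137, q_2 = 2*2 + 1 = 5.
  i=3: a_3=1, p_3 = 1*137 + 55 = 192, q_3 = 1*5 + 2 = 7.
  i=4: a_4=2, p_4 = 2*192 + 137 = 521, q_4 = 2*7 + 5 = 19.
  i=5: a_5=1, p_5 = 1*521 + 192 = 713, q_5 = 1*19 + 7 = 26.
  i=6: a_6=2, p_6 = 2*713 + 521 = 1947, q_6 = 2*26 + 19 = 71.
  i=7: a_7=2, p_7 = 2*1947 + 713 = 4607, q_7 = 2*71 + 26 = 168.
Check: 4607^2 - 752*168^2 = 21224449 - 21224448 = 1, so (x, y) = (4607, 168) solves the equation, and by the theorem it is the least positive solution.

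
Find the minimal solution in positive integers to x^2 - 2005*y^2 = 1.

(x, y) = (32724809, 730836)

First expand sqrt(2005) as a continued fraction. With x_i = (sqrt(2005) + m_i)/d_i and (m_0, d_0) = (0, 1): a_0 = floor(sqrt(2005)) = 44, since 44^2 = 1936 <= 2005 < 2025 = 45^2.
Iterate m_{i+1} = d_i*a_i - m_i, d_{i+1} = (2005 - m_{i+1}^2)/d_i, a_{i+1} = floor((a_0 + m_{i+1})/d_{i+1}):
  m_1 = 1*44 - 0 = 44, d_1 = (2005 - 44^2)/1 = 69/1 = 69, a_1 = floor((44 + 44)/69) = 1.
  m_2 = 69*1 - 44 = 25, d_2 = (2005 - 25^2)/69 = 1380/69 = 20, a_2 = floor((44 + 25)/20) = 3.
  m_3 = 20*3 - 25 = 35, d_3 = (2005 - 35^2)/20 = 780/20 = 39, a_3 = floor((44 + 35)/39) = 2.
  m_4 = 39*2 - 35 = 43, d_4 = (2005 - 43^2)/39 = 156/39 = 4, a_4 = floor((44 + 43)/4) = 21.
  m_5 = 4*21 - 43 = 41, d_5 = (2005 - 41^2)/4 = 324/4 = 81, a_5 = floor((44 + 41)/81) = 1.
  m_6 = 81*1 - 41 = 40, d_6 = (2005 - 40^2)/81 = 405/81 = 5, a_6 = floor((44 + 40)/5) = 16.
  m_7 = 5*16 - 40 = 40, d_7 = (2005 - 40^2)/5 = 405/5 = 81, a_7 = floor((44 + 40)/81) = 1.
  m_8 = 81*1 - 40 = 41, d_8 = (2005 - 41^2)/81 = 324/81 = 4, a_8 = floor((44 + 41)/4) = 21.
  m_9 = 4*21 - 41 = 43, d_9 = (2005 - 43^2)/4 = 156/4 = 39, a_9 = floor((44 + 43)/39) = 2.
  m_10 = 39*2 - 43 = 35, d_10 = (2005 - 35^2)/39 = 780/39 = 20, a_10 = floor((44 + 35)/20) = 3.
  m_11 = 20*3 - 35 = 25, d_11 = (2005 - 25^2)/20 = 1380/20 = 69, a_11 = floor((44 + 25)/69) = 1.
  m_12 = 69*1 - 25 = 44, d_12 = (2005 - 44^2)/69 = 69/69 = 1, a_12 = floor((44 + 44)/1) = 88.
  m_13 = 1*88 - 44 = 44, d_13 = (2005 - 44^2)/1 = 69/1 = 69: (m_13, d_13) = (m_1, d_1) = (44, 69), so from here the quotients repeat a_1, ..., a_12; the period length is 12.
So sqrt(2005) = [44; (1, 3, 2, 21, 1, 16, 1, 21, 2, 3, 1, 88)] with period length k = 12.
k is even, so the fundamental solution of x^2 - 2005y^2 = 1 is (p_{k-1}, q_{k-1}) = (p_11, q_11); compute convergents through index 11.
Convergents (p_i = a_i*p_{i-1} + p_{i-2}, q_i = a_i*q_{i-1} + q_{i-2} with p_{-2}=0, p_{-1}=1, q_{-2}=1, q_{-1}=0):
  i=0: a_0=44, p_0 = 44*1 + 0 = 44, q_0 = 44*0 + 1 = 1.
  i=1: a_1=1, p_1 = 1*44 + 1 = 45, q_1 = 1*1 + 0 = 1.
  i=2: a_2=3, p_2 = 3*45 + 44 = 179, q_2 = 3*1 + 1 = 4.
  i=3: a_3=2, p_3 = 2*179 + 45 = 403, q_3 = 2*4 + 1 = 9.
  i=4: a_4=21, p_4 = 21*403 + 179 = 8642, q_4 = 21*9 + 4 = 193.
  i=5: a_5=1, p_5 = 1*8642 + 403 = 9045, q_5 = 1*193 + 9 = 202.
  i=6: a_6=16, p_6 = 16*9045 + 8642 = 153362, q_6 = 16*202 + 193 = 3425.
  i=7: a_7=1, p_7 = 1*153362 + 9045 = 162407, q_7 = 1*3425 + 202 = 3627.
  i=8: a_8=21, p_8 = 21*162407 + 153362 = 3563909, q_8 = 21*3627 + 3425 = 79592.
  i=9: a_9=2, p_9 = 2*3563909 + 162407 = 7290225, q_9 = 2*79592 + 3627 = 162811.
  i=10: a_10=3, p_10 = 3*7290225 + 3563909 = 25434584, q_10 = 3*162811 + 79592 = 568025.
  i=11: a_11=1, p_11 = 1*25434584 + 7290225 = 32724809, q_11 = 1*568025 + 162811 = 730836.
Check: 32724809^2 - 2005*730836^2 = 1070913124086481 - 1070913124086480 = 1, so (x, y) = (32724809, 730836) solves the equation, and by the theorem it is the least positive solution.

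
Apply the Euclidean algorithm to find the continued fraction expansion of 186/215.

Run the Euclidean algorithm on 186 and 215; the successive quotients are the partial quotients a_0, a_1, ... (each step inverts the fractional part left over by the previous one):
  186 = 0*215 + 186, so a_0 = 0.
  215 = 1*186 + 29, so a_1 = 1.
  186 = 6*29 + 12, so a_2 = 6.
  29 = 2*12 + 5, so a_3 = 2.
  12 = 2*5 + 2, so a_4 = 2.
  5 = 2*2 + 1, so a_5 = 2.
  2 = 2*1 + 0, so a_6 = 2.
The remainder reaches 0 after 7 divisions, so the expansion has 7 partial quotients, read off in order.

[0; 1, 6, 2, 2, 2, 2]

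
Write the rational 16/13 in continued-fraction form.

[1; 4, 3]

Run the Euclidean algorithm on 16 and 13; the successive quotients are the partial quotients a_0, a_1, ... (each step inverts the fractional part left over by the previous one):
  16 = 1*13 + 3, so a_0 = 1.
  13 = 4*3 + 1, so a_1 = 4.
  3 = 3*1 + 0, so a_2 = 3.
The remainder reaches 0 after 3 divisions, so the expansion has 3 partial quotients, read off in order.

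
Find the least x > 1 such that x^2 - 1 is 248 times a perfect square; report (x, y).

First expand sqrt(248) as a continued fraction. With x_i = (sqrt(248) + m_i)/d_i and (m_0, d_0) = (0, 1): a_0 = floor(sqrt(248)) = 15, since 15^2 = 225 <= 248 < 256 = 16^2.
Iterate m_{i+1} = d_i*a_i - m_i, d_{i+1} = (248 - m_{i+1}^2)/d_i, a_{i+1} = floor((a_0 + m_{i+1})/d_{i+1}):
  m_1 = 1*15 - 0 = 15, d_1 = (248 - 15^2)/1 = 23/1 = 23, a_1 = floor((15 + 15)/23) = 1.
  m_2 = 23*1 - 15 = 8, d_2 = (248 - 8^2)/23 = 184/23 = 8, a_2 = floor((15 + 8)/8) = 2.
  m_3 = 8*2 - 8 = 8, d_3 = (248 - 8^2)/8 = 184/8 = 23, a_3 = floor((15 + 8)/23) = 1.
  m_4 = 23*1 - 8 = 15, d_4 = (248 - 15^2)/23 = 23/23 = 1, a_4 = floor((15 + 15)/1) = 30.
  m_5 = 1*30 - 15 = 15, d_5 = (248 - 15^2)/1 = 23/1 = 23: (m_5, d_5) = (m_1, d_1) = (15, 23), so from here the quotients repeat a_1, ..., a_4; the period length is 4.
So sqrt(248) = [15; (1, 2, 1, 30)] with period length k = 4.
k is even, so the fundamental solution of x^2 - 248y^2 = 1 is (p_{k-1}, q_{k-1}) = (p_3, q_3); compute convergents through index 3.
Convergents (p_i = a_i*p_{i-1} + p_{i-2}, q_i = a_i*q_{i-1} + q_{i-2} with p_{-2}=0, p_{-1}=1, q_{-2}=1, q_{-1}=0):
  i=0: a_0=15, p_0 = 15*1 + 0 = 15, q_0 = 15*0 + 1 = 1.
  i=1: a_1=1, p_1 = 1*15 + 1 = 16, q_1 = 1*1 + 0 = 1.
  i=2: a_2=2, p_2 = 2*16 + 15 = 47, q_2 = 2*1 + 1 = 3.
  i=3: a_3=1, p_3 = 1*47 + 16 = 63, q_3 = 1*3 + 1 = 4.
Check: 63^2 - 248*4^2 = 3969 - 3968 = 1, so (x, y) = (63, 4) solves the equation, and by the theorem it is the least positive solution.

(x, y) = (63, 4)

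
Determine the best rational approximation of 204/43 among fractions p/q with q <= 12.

Expand x = 204/43 as a continued fraction with the Euclidean algorithm:
  204 = 4*43 + 32, so a_0 = 4.
  43 = 1*32 + 11, so a_1 = 1.
  32 = 2*11 + 10, so a_2 = 2.
  11 = 1*10 + 1, so a_3 = 1.
  10 = 10*1 + 0, so a_4 = 10.
so x = [4; 1, 2, 1, 10].
Convergents (p_i = a_i*p_{i-1} + p_{i-2}, q_i = a_i*q_{i-1} + q_{i-2} with p_{-2}=0, p_{-1}=1, q_{-2}=1, q_{-1}=0), until the denominator exceeds 12:
  i=0: a_0=4, p_0 = 4*1 + 0 = 4, q_0 = 4*0 + 1 = 1.
  i=1: a_1=1, p_1 = 1*4 + 1 = 5, q_1 = 1*1 + 0 = 1.
  i=2: a_2=2, p_2 = 2*5 + 4 = 14, q_2 = 2*1 + 1 = 3.
  i=3: a_3=1, p_3 = 1*14 + 5 = 19, q_3 = 1*3 + 1 = 4.
  i=4: a_4=10, p_4 = 10*19 + 14 = 204, q_4 = 10*4 + 3 = 43.
q_4 = 43 > 12, so the last convergent with denominator <= 12 is p_3/q_3 = 19/4.
The closest fraction with denominator <= 12 is either p_3/q_3 or the intermediate fraction (k*p_3 + p_2)/(k*q_3 + q_2) with the largest k >= 1 whose denominator stays <= 12; these approach x as k grows, and every other convergent or intermediate fraction in range is farther away.
Largest k: floor((12 - q_2)/q_3) = floor((12 - 3)/4) = 2.
That gives (2*19 + 14)/(2*4 + 3) = 52/11.
Compare the errors: |x - 19/4| = |204*4 - 19*43|/(43*4) = 1/172, and |x - 52/11| = |204*11 - 52*43|/(43*11) = 8/473.
Cross-multiplying, 1*473 = 473 < 1376 = 8*172, so 1/172 is smaller: the convergent 19/4 is closer to x than 52/11.

19/4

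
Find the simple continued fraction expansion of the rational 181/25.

Run the Euclidean algorithm on 181 and 25; the successive quotients are the partial quotients a_0, a_1, ... (each step inverts the fractional part left over by the previous one):
  181 = 7*25 + 6, so a_0 = 7.
  25 = 4*6 + 1, so a_1 = 4.
  6 = 6*1 + 0, so a_2 = 6.
The remainder reaches 0 after 3 divisions, so the expansion has 3 partial quotients, read off in order.

[7; 4, 6]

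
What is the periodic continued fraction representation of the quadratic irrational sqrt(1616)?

Write x_i = (sqrt(1616) + m_i)/d_i with (m_0, d_0) = (0, 1). a_0 = floor(sqrt(1616)) = 40, since 40^2 = 1600 <= 1616 < 1681 = 41^2.
Iterate m_{i+1} = d_i*a_i - m_i, d_{i+1} = (1616 - m_{i+1}^2)/d_i, a_{i+1} = floor((a_0 + m_{i+1})/d_{i+1}):
  m_1 = 1*40 - 0 = 40, d_1 = (1616 - 40^2)/1 = 16/1 = 16, a_1 = floor((40 + 40)/16) = 5.
  m_2 = 16*5 - 40 = 40, d_2 = (1616 - 40^2)/16 = 16/16 = 1, a_2 = floor((40 + 40)/1) = 80.
  m_3 = 1*80 - 40 = 40, d_3 = (1616 - 40^2)/1 = 16/1 = 16: (m_3, d_3) = (m_1, d_1) = (40, 16), so from here the quotients repeat a_1, a_2; the period length is 2.
Hence the expansion of sqrt(1616) is a_0 = 40 followed by the repeating block 5, 80 (period 2).

[40; (5, 80)]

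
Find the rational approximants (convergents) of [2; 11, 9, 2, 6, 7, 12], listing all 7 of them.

2/1, 23/11, 209/100, 441/211, 2855/1366, 20426/9773, 247967/118642

Using the convergent recurrence p_i = a_i*p_{i-1} + p_{i-2}, q_i = a_i*q_{i-1} + q_{i-2} with p_{-2}=0, p_{-1}=1, q_{-2}=1, q_{-1}=0:
  i=0: a_0=2, p_0 = 2*1 + 0 = 2, q_0 = 2*0 + 1 = 1.
  i=1: a_1=11, p_1 = 11*2 + 1 = 23, q_1 = 11*1 + 0 = 11.
  i=2: a_2=9, p_2 = 9*23 + 2 = 209, q_2 = 9*11 + 1 = 100.
  i=3: a_3=2, p_3 = 2*209 + 23 = 441, q_3 = 2*100 + 11 = 211.
  i=4: a_4=6, p_4 = 6*441 + 209 = 2855, q_4 = 6*211 + 100 = 1366.
  i=5: a_5=7, p_5 = 7*2855 + 441 = 20426, q_5 = 7*1366 + 211 = 9773.
  i=6: a_6=12, p_6 = 12*20426 + 2855 = 247967, q_6 = 12*9773 + 1366 = 118642.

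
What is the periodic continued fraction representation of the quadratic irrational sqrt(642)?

[25; (2, 1, 24, 1, 2, 50)]

Write x_i = (sqrt(642) + m_i)/d_i with (m_0, d_0) = (0, 1). a_0 = floor(sqrt(642)) = 25, since 25^2 = 625 <= 642 < 676 = 26^2.
Iterate m_{i+1} = d_i*a_i - m_i, d_{i+1} = (642 - m_{i+1}^2)/d_i, a_{i+1} = floor((a_0 + m_{i+1})/d_{i+1}):
  m_1 = 1*25 - 0 = 25, d_1 = (642 - 25^2)/1 = 17/1 = 17, a_1 = floor((25 + 25)/17) = 2.
  m_2 = 17*2 - 25 = 9, d_2 = (642 - 9^2)/17 = 561/17 = 33, a_2 = floor((25 + 9)/33) = 1.
  m_3 = 33*1 - 9 = 24, d_3 = (642 - 24^2)/33 = 66/33 = 2, a_3 = floor((25 + 24)/2) = 24.
  m_4 = 2*24 - 24 = 24, d_4 = (642 - 24^2)/2 = 66/2 = 33, a_4 = floor((25 + 24)/33) = 1.
  m_5 = 33*1 - 24 = 9, d_5 = (642 - 9^2)/33 = 561/33 = 17, a_5 = floor((25 + 9)/17) = 2.
  m_6 = 17*2 - 9 = 25, d_6 = (642 - 25^2)/17 = 17/17 = 1, a_6 = floor((25 + 25)/1) = 50.
  m_7 = 1*50 - 25 = 25, d_7 = (642 - 25^2)/1 = 17/1 = 17: (m_7, d_7) = (m_1, d_1) = (25, 17), so from here the quotients repeat a_1, ..., a_6; the period length is 6.
Hence the expansion of sqrt(642) is a_0 = 25 followed by the repeating block 2, 1, 24, 1, 2, 50 (period 6).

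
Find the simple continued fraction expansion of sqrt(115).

Write x_i = (sqrt(115) + m_i)/d_i with (m_0, d_0) = (0, 1). a_0 = floor(sqrt(115)) = 10, since 10^2 = 100 <= 115 < 121 = 11^2.
Iterate m_{i+1} = d_i*a_i - m_i, d_{i+1} = (115 - m_{i+1}^2)/d_i, a_{i+1} = floor((a_0 + m_{i+1})/d_{i+1}):
  m_1 = 1*10 - 0 = 10, d_1 = (115 - 10^2)/1 = 15/1 = 15, a_1 = floor((10 + 10)/15) = 1.
  m_2 = 15*1 - 10 = 5, d_2 = (115 - 5^2)/15 = 90/15 = 6, a_2 = floor((10 + 5)/6) = 2.
  m_3 = 6*2 - 5 = 7, d_3 = (115 - 7^2)/6 = 66/6 = 11, a_3 = floor((10 + 7)/11) = 1.
  m_4 = 11*1 - 7 = 4, d_4 = (115 - 4^2)/11 = 99/11 = 9, a_4 = floor((10 + 4)/9) = 1.
  m_5 = 9*1 - 4 = 5, d_5 = (115 - 5^2)/9 = 90/9 = 10, a_5 = floor((10 + 5)/10) = 1.
  m_6 = 10*1 - 5 = 5, d_6 = (115 - 5^2)/10 = 90/10 = 9, a_6 = floor((10 + 5)/9) = 1.
  m_7 = 9*1 - 5 = 4, d_7 = (115 - 4^2)/9 = 99/9 = 11, a_7 = floor((10 + 4)/11) = 1.
  m_8 = 11*1 - 4 = 7, d_8 = (115 - 7^2)/11 = 66/11 = 6, a_8 = floor((10 + 7)/6) = 2.
  m_9 = 6*2 - 7 = 5, d_9 = (115 - 5^2)/6 = 90/6 = 15, a_9 = floor((10 + 5)/15) = 1.
  m_10 = 15*1 - 5 = 10, d_10 = (115 - 10^2)/15 = 15/15 = 1, a_10 = floor((10 + 10)/1) = 20.
  m_11 = 1*20 - 10 = 10, d_11 = (115 - 10^2)/1 = 15/1 = 15: (m_11, d_11) = (m_1, d_1) = (10, 15), so from here the quotients repeat a_1, ..., a_10; the period length is 10.
Hence the expansion of sqrt(115) is a_0 = 10 followed by the repeating block 1, 2, 1, 1, 1, 1, 1, 2, 1, 20 (period 10).

[10; (1, 2, 1, 1, 1, 1, 1, 2, 1, 20)]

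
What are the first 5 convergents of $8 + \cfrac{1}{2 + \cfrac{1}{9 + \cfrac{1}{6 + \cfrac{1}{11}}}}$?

Using the convergent recurrence p_i = a_i*p_{i-1} + p_{i-2}, q_i = a_i*q_{i-1} + q_{i-2} with p_{-2}=0, p_{-1}=1, q_{-2}=1, q_{-1}=0:
  i=0: a_0=8, p_0 = 8*1 + 0 = 8, q_0 = 8*0 + 1 = 1.
  i=1: a_1=2, p_1 = 2*8 + 1 = 17, q_1 = 2*1 + 0 = 2.
  i=2: a_2=9, p_2 = 9*17 + 8 = 161, q_2 = 9*2 + 1 = 19.
  i=3: a_3=6, p_3 = 6*161 + 17 = 983, q_3 = 6*19 + 2 = 116.
  i=4: a_4=11, p_4 = 11*983 + 161 = 10974, q_4 = 11*116 + 19 = 1295.

8/1, 17/2, 161/19, 983/116, 10974/1295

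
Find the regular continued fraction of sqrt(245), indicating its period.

[15; (1, 1, 1, 7, 6, 7, 1, 1, 1, 30)]

Write x_i = (sqrt(245) + m_i)/d_i with (m_0, d_0) = (0, 1). a_0 = floor(sqrt(245)) = 15, since 15^2 = 225 <= 245 < 256 = 16^2.
Iterate m_{i+1} = d_i*a_i - m_i, d_{i+1} = (245 - m_{i+1}^2)/d_i, a_{i+1} = floor((a_0 + m_{i+1})/d_{i+1}):
  m_1 = 1*15 - 0 = 15, d_1 = (245 - 15^2)/1 = 20/1 = 20, a_1 = floor((15 + 15)/20) = 1.
  m_2 = 20*1 - 15 = 5, d_2 = (245 - 5^2)/20 = 220/20 = 11, a_2 = floor((15 + 5)/11) = 1.
  m_3 = 11*1 - 5 = 6, d_3 = (245 - 6^2)/11 = 209/11 = 19, a_3 = floor((15 + 6)/19) = 1.
  m_4 = 19*1 - 6 = 13, d_4 = (245 - 13^2)/19 = 76/19 = 4, a_4 = floor((15 + 13)/4) = 7.
  m_5 = 4*7 - 13 = 15, d_5 = (245 - 15^2)/4 = 20/4 = 5, a_5 = floor((15 + 15)/5) = 6.
  m_6 = 5*6 - 15 = 15, d_6 = (245 - 15^2)/5 = 20/5 = 4, a_6 = floor((15 + 15)/4) = 7.
  m_7 = 4*7 - 15 = 13, d_7 = (245 - 13^2)/4 = 76/4 = 19, a_7 = floor((15 + 13)/19) = 1.
  m_8 = 19*1 - 13 = 6, d_8 = (245 - 6^2)/19 = 209/19 = 11, a_8 = floor((15 + 6)/11) = 1.
  m_9 = 11*1 - 6 = 5, d_9 = (245 - 5^2)/11 = 220/11 = 20, a_9 = floor((15 + 5)/20) = 1.
  m_10 = 20*1 - 5 = 15, d_10 = (245 - 15^2)/20 = 20/20 = 1, a_10 = floor((15 + 15)/1) = 30.
  m_11 = 1*30 - 15 = 15, d_11 = (245 - 15^2)/1 = 20/1 = 20: (m_11, d_11) = (m_1, d_1) = (15, 20), so from here the quotients repeat a_1, ..., a_10; the period length is 10.
Hence the expansion of sqrt(245) is a_0 = 15 followed by the repeating block 1, 1, 1, 7, 6, 7, 1, 1, 1, 30 (period 10).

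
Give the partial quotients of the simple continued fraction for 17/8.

[2; 8]

Run the Euclidean algorithm on 17 and 8; the successive quotients are the partial quotients a_0, a_1, ... (each step inverts the fractional part left over by the previous one):
  17 = 2*8 + 1, so a_0 = 2.
  8 = 8*1 + 0, so a_1 = 8.
The remainder reaches 0 after 2 divisions, so the expansion has 2 partial quotients, read off in order.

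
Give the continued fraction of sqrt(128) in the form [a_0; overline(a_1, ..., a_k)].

[11; overline(3, 5, 3, 22)]

Write x_i = (sqrt(128) + m_i)/d_i with (m_0, d_0) = (0, 1). a_0 = floor(sqrt(128)) = 11, since 11^2 = 121 <= 128 < 144 = 12^2.
Iterate m_{i+1} = d_i*a_i - m_i, d_{i+1} = (128 - m_{i+1}^2)/d_i, a_{i+1} = floor((a_0 + m_{i+1})/d_{i+1}):
  m_1 = 1*11 - 0 = 11, d_1 = (128 - 11^2)/1 = 7/1 = 7, a_1 = floor((11 + 11)/7) = 3.
  m_2 = 7*3 - 11 = 10, d_2 = (128 - 10^2)/7 = 28/7 = 4, a_2 = floor((11 + 10)/4) = 5.
  m_3 = 4*5 - 10 = 10, d_3 = (128 - 10^2)/4 = 28/4 = 7, a_3 = floor((11 + 10)/7) = 3.
  m_4 = 7*3 - 10 = 11, d_4 = (128 - 11^2)/7 = 7/7 = 1, a_4 = floor((11 + 11)/1) = 22.
  m_5 = 1*22 - 11 = 11, d_5 = (128 - 11^2)/1 = 7/1 = 7: (m_5, d_5) = (m_1, d_1) = (11, 7), so from here the quotients repeat a_1, ..., a_4; the period length is 4.
Hence the expansion of sqrt(128) is a_0 = 11 followed by the repeating block 3, 5, 3, 22 (period 4).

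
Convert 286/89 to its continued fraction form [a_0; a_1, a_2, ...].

[3; 4, 1, 2, 6]

Run the Euclidean algorithm on 286 and 89; the successive quotients are the partial quotients a_0, a_1, ... (each step inverts the fractional part left over by the previous one):
  286 = 3*89 + 19, so a_0 = 3.
  89 = 4*19 + 13, so a_1 = 4.
  19 = 1*13 + 6, so a_2 = 1.
  13 = 2*6 + 1, so a_3 = 2.
  6 = 6*1 + 0, so a_4 = 6.
The remainder reaches 0 after 5 divisions, so the expansion has 5 partial quotients, read off in order.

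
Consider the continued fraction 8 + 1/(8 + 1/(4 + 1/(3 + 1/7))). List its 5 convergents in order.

8/1, 65/8, 268/33, 869/107, 6351/782

Using the convergent recurrence p_i = a_i*p_{i-1} + p_{i-2}, q_i = a_i*q_{i-1} + q_{i-2} with p_{-2}=0, p_{-1}=1, q_{-2}=1, q_{-1}=0:
  i=0: a_0=8, p_0 = 8*1 + 0 = 8, q_0 = 8*0 + 1 = 1.
  i=1: a_1=8, p_1 = 8*8 + 1 = 65, q_1 = 8*1 + 0 = 8.
  i=2: a_2=4, p_2 = 4*65 + 8 = 268, q_2 = 4*8 + 1 = 33.
  i=3: a_3=3, p_3 = 3*268 + 65 = 869, q_3 = 3*33 + 8 = 107.
  i=4: a_4=7, p_4 = 7*869 + 268 = 6351, q_4 = 7*107 + 33 = 782.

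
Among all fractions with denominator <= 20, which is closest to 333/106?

22/7

Expand x = 333/106 as a continued fraction with the Euclidean algorithm:
  333 = 3*106 + 15, so a_0 = 3.
  106 = 7*15 + 1, so a_1 = 7.
  15 = 15*1 + 0, so a_2 = 15.
so x = [3; 7, 15].
Convergents (p_i = a_i*p_{i-1} + p_{i-2}, q_i = a_i*q_{i-1} + q_{i-2} with p_{-2}=0, p_{-1}=1, q_{-2}=1, q_{-1}=0), until the denominator exceeds 20:
  i=0: a_0=3, p_0 = 3*1 + 0 = 3, q_0 = 3*0 + 1 = 1.
  i=1: a_1=7, p_1 = 7*3 + 1 = 22, q_1 = 7*1 + 0 = 7.
  i=2: a_2=15, p_2 = 15*22 + 3 = 333, q_2 = 15*7 + 1 = 106.
q_2 = 106 > 20, so the last convergent with denominator <= 20 is p_1/q_1 = 22/7.
The closest fraction with denominator <= 20 is either p_1/q_1 or the intermediate fraction (k*p_1 + p_0)/(k*q_1 + q_0) with the largest k >= 1 whose denominator stays <= 20; these approach x as k grows, and every other convergent or intermediate fraction in range is farther away.
Largest k: floor((20 - q_0)/q_1) = floor((20 - 1)/7) = 2.
That gives (2*22 + 3)/(2*7 + 1) = 47/15.
Compare the errors: |x - 22/7| = |333*7 - 22*106|/(106*7) = 1/742, and |x - 47/15| = |333*15 - 47*106|/(106*15) = 13/1590.
Cross-multiplying, 1*1590 = 1590 < 9646 = 13*742, so 1/742 is smaller: the convergent 22/7 is closer to x than 47/15.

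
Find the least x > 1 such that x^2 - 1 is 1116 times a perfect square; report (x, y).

(x, y) = (4620799, 138320)

First expand sqrt(1116) as a continued fraction. With x_i = (sqrt(1116) + m_i)/d_i and (m_0, d_0) = (0, 1): a_0 = floor(sqrt(1116)) = 33, since 33^2 = 1089 <= 1116 < 1156 = 34^2.
Iterate m_{i+1} = d_i*a_i - m_i, d_{i+1} = (1116 - m_{i+1}^2)/d_i, a_{i+1} = floor((a_0 + m_{i+1})/d_{i+1}):
  m_1 = 1*33 - 0 = 33, d_1 = (1116 - 33^2)/1 = 27/1 = 27, a_1 = floor((33 + 33)/27) = 2.
  m_2 = 27*2 - 33 = 21, d_2 = (1116 - 21^2)/27 = 675/27 = 25, a_2 = floor((33 + 21)/25) = 2.
  m_3 = 25*2 - 21 = 29, d_3 = (1116 - 29^2)/25 = 275/25 = 11, a_3 = floor((33 + 29)/11) = 5.
  m_4 = 11*5 - 29 = 26, d_4 = (1116 - 26^2)/11 = 440/11 = 40, a_4 = floor((33 + 26)/40) = 1.
  m_5 = 40*1 - 26 = 14, d_5 = (1116 - 14^2)/40 = 920/40 = 23, a_5 = floor((33 + 14)/23) = 2.
  m_6 = 23*2 - 14 = 32, d_6 = (1116 - 32^2)/23 = 92/23 = 4, a_6 = floor((33 + 32)/4) = 16.
  m_7 = 4*16 - 32 = 32, d_7 = (1116 - 32^2)/4 = 92/4 = 23, a_7 = floor((33 + 32)/23) = 2.
  m_8 = 23*2 - 32 = 14, d_8 = (1116 - 14^2)/23 = 920/23 = 40, a_8 = floor((33 + 14)/40) = 1.
  m_9 = 40*1 - 14 = 26, d_9 = (1116 - 26^2)/40 = 440/40 = 11, a_9 = floor((33 + 26)/11) = 5.
  m_10 = 11*5 - 26 = 29, d_10 = (1116 - 29^2)/11 = 275/11 = 25, a_10 = floor((33 + 29)/25) = 2.
  m_11 = 25*2 - 29 = 21, d_11 = (1116 - 21^2)/25 = 675/25 = 27, a_11 = floor((33 + 21)/27) = 2.
  m_12 = 27*2 - 21 = 33, d_12 = (1116 - 33^2)/27 = 27/27 = 1, a_12 = floor((33 + 33)/1) = 66.
  m_13 = 1*66 - 33 = 33, d_13 = (1116 - 33^2)/1 = 27/1 = 27: (m_13, d_13) = (m_1, d_1) = (33, 27), so from here the quotients repeat a_1, ..., a_12; the period length is 12.
So sqrt(1116) = [33; (2, 2, 5, 1, 2, 16, 2, 1, 5, 2, 2, 66)] with period length k = 12.
k is even, so the fundamental solution of x^2 - 1116y^2 = 1 is (p_{k-1}, q_{k-1}) = (p_11, q_11); compute convergents through index 11.
Convergents (p_i = a_i*p_{i-1} + p_{i-2}, q_i = a_i*q_{i-1} + q_{i-2} with p_{-2}=0, p_{-1}=1, q_{-2}=1, q_{-1}=0):
  i=0: a_0=33, p_0 = 33*1 + 0 = 33, q_0 = 33*0 + 1 = 1.
  i=1: a_1=2, p_1 = 2*33 + 1 = 67, q_1 = 2*1 + 0 = 2.
  i=2: a_2=2, p_2 = 2*67 + 33 = 167, q_2 = 2*2 + 1 = 5.
  i=3: a_3=5, p_3 = 5*167 + 67 = 902, q_3 = 5*5 + 2 = 27.
  i=4: a_4=1, p_4 = 1*902 + 167 = 1069, q_4 = 1*27 + 5 = 32.
  i=5: a_5=2, p_5 = 2*1069 + 902 = 3040, q_5 = 2*32 + 27 = 91.
  i=6: a_6=16, p_6 = 16*3040 + 1069 = 49709, q_6 = 16*91 + 32 = 1488.
  i=7: a_7=2, p_7 = 2*49709 + 3040 = 102458, q_7 = 2*1488 + 91 = 3067.
  i=8: a_8=1, p_8 = 1*102458 + 49709 = 152167, q_8 = 1*3067 + 1488 = 4555.
  i=9: a_9=5, p_9 = 5*152167 + 102458 = 863293, q_9 = 5*4555 + 3067 = 25842.
  i=10: a_10=2, p_10 = 2*863293 + 152167 = 1878753, q_10 = 2*25842 + 4555 = 56239.
  i=11: a_11=2, p_11 = 2*1878753 + 863293 = 4620799, q_11 = 2*56239 + 25842 = 138320.
Check: 4620799^2 - 1116*138320^2 = 21351783398401 - 21351783398400 = 1, so (x, y) = (4620799, 138320) solves the equation, and by the theorem it is the least positive solution.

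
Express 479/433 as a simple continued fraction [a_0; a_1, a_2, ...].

[1; 9, 2, 2, 2, 1, 2]

Run the Euclidean algorithm on 479 and 433; the successive quotients are the partial quotients a_0, a_1, ... (each step inverts the fractional part left over by the previous one):
  479 = 1*433 + 46, so a_0 = 1.
  433 = 9*46 + 19, so a_1 = 9.
  46 = 2*19 + 8, so a_2 = 2.
  19 = 2*8 + 3, so a_3 = 2.
  8 = 2*3 + 2, so a_4 = 2.
  3 = 1*2 + 1, so a_5 = 1.
  2 = 2*1 + 0, so a_6 = 2.
The remainder reaches 0 after 7 divisions, so the expansion has 7 partial quotients, read off in order.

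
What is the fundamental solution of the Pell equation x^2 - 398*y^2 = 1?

First expand sqrt(398) as a continued fraction. With x_i = (sqrt(398) + m_i)/d_i and (m_0, d_0) = (0, 1): a_0 = floor(sqrt(398)) = 19, since 19^2 = 361 <= 398 < 400 = 20^2.
Iterate m_{i+1} = d_i*a_i - m_i, d_{i+1} = (398 - m_{i+1}^2)/d_i, a_{i+1} = floor((a_0 + m_{i+1})/d_{i+1}):
  m_1 = 1*19 - 0 = 19, d_1 = (398 - 19^2)/1 = 37/1 = 37, a_1 = floor((19 + 19)/37) = 1.
  m_2 = 37*1 - 19 = 18, d_2 = (398 - 18^2)/37 = 74/37 = 2, a_2 = floor((19 + 18)/2) = 18.
  m_3 = 2*18 - 18 = 18, d_3 = (398 - 18^2)/2 = 74/2 = 37, a_3 = floor((19 + 18)/37) = 1.
  m_4 = 37*1 - 18 = 19, d_4 = (398 - 19^2)/37 = 37/37 = 1, a_4 = floor((19 + 19)/1) = 38.
  m_5 = 1*38 - 19 = 19, d_5 = (398 - 19^2)/1 = 37/1 = 37: (m_5, d_5) = (m_1, d_1) = (19, 37), so from here the quotients repeat a_1, ..., a_4; the period length is 4.
So sqrt(398) = [19; (1, 18, 1, 38)] with period length k = 4.
k is even, so the fundamental solution of x^2 - 398y^2 = 1 is (p_{k-1}, q_{k-1}) = (p_3, q_3); compute convergents through index 3.
Convergents (p_i = a_i*p_{i-1} + p_{i-2}, q_i = a_i*q_{i-1} + q_{i-2} with p_{-2}=0, p_{-1}=1, q_{-2}=1, q_{-1}=0):
  i=0: a_0=19, p_0 = 19*1 + 0 = 19, q_0 = 19*0 + 1 = 1.
  i=1: a_1=1, p_1 = 1*19 + 1 = 20, q_1 = 1*1 + 0 = 1.
  i=2: a_2=18, p_2 = 18*20 + 19 = 379, q_2 = 18*1 + 1 = 19.
  i=3: a_3=1, p_3 = 1*379 + 20 = 399, q_3 = 1*19 + 1 = 20.
Check: 399^2 - 398*20^2 = 159201 - 159200 = 1, so (x, y) = (399, 20) solves the equation, and by the theorem it is the least positive solution.

(x, y) = (399, 20)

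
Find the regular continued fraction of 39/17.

Run the Euclidean algorithm on 39 and 17; the successive quotients are the partial quotients a_0, a_1, ... (each step inverts the fractional part left over by the previous one):
  39 = 2*17 + 5, so a_0 = 2.
  17 = 3*5 + 2, so a_1 = 3.
  5 = 2*2 + 1, so a_2 = 2.
  2 = 2*1 + 0, so a_3 = 2.
The remainder reaches 0 after 4 divisions, so the expansion has 4 partial quotients, read off in order.

[2; 3, 2, 2]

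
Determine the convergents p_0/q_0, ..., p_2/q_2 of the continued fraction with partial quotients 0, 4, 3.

0/1, 1/4, 3/13

Using the convergent recurrence p_i = a_i*p_{i-1} + p_{i-2}, q_i = a_i*q_{i-1} + q_{i-2} with p_{-2}=0, p_{-1}=1, q_{-2}=1, q_{-1}=0:
  i=0: a_0=0, p_0 = 0*1 + 0 = 0, q_0 = 0*0 + 1 = 1.
  i=1: a_1=4, p_1 = 4*0 + 1 = 1, q_1 = 4*1 + 0 = 4.
  i=2: a_2=3, p_2 = 3*1 + 0 = 3, q_2 = 3*4 + 1 = 13.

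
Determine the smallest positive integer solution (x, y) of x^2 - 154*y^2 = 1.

(x, y) = (21295, 1716)

First expand sqrt(154) as a continued fraction. With x_i = (sqrt(154) + m_i)/d_i and (m_0, d_0) = (0, 1): a_0 = floor(sqrt(154)) = 12, since 12^2 = 144 <= 154 < 169 = 13^2.
Iterate m_{i+1} = d_i*a_i - m_i, d_{i+1} = (154 - m_{i+1}^2)/d_i, a_{i+1} = floor((a_0 + m_{i+1})/d_{i+1}):
  m_1 = 1*12 - 0 = 12, d_1 = (154 - 12^2)/1 = 10/1 = 10, a_1 = floor((12 + 12)/10) = 2.
  m_2 = 10*2 - 12 = 8, d_2 = (154 - 8^2)/10 = 90/10 = 9, a_2 = floor((12 + 8)/9) = 2.
  m_3 = 9*2 - 8 = 10, d_3 = (154 - 10^2)/9 = 54/9 = 6, a_3 = floor((12 + 10)/6) = 3.
  m_4 = 6*3 - 10 = 8, d_4 = (154 - 8^2)/6 = 90/6 = 15, a_4 = floor((12 + 8)/15) = 1.
  m_5 = 15*1 - 8 = 7, d_5 = (154 - 7^2)/15 = 105/15 = 7, a_5 = floor((12 + 7)/7) = 2.
  m_6 = 7*2 - 7 = 7, d_6 = (154 - 7^2)/7 = 105/7 = 15, a_6 = floor((12 + 7)/15) = 1.
  m_7 = 15*1 - 7 = 8, d_7 = (154 - 8^2)/15 = 90/15 = 6, a_7 = floor((12 + 8)/6) = 3.
  m_8 = 6*3 - 8 = 10, d_8 = (154 - 10^2)/6 = 54/6 = 9, a_8 = floor((12 + 10)/9) = 2.
  m_9 = 9*2 - 10 = 8, d_9 = (154 - 8^2)/9 = 90/9 = 10, a_9 = floor((12 + 8)/10) = 2.
  m_10 = 10*2 - 8 = 12, d_10 = (154 - 12^2)/10 = 10/10 = 1, a_10 = floor((12 + 12)/1) = 24.
  m_11 = 1*24 - 12 = 12, d_11 = (154 - 12^2)/1 = 10/1 = 10: (m_11, d_11) = (m_1, d_1) = (12, 10), so from here the quotients repeat a_1, ..., a_10; the period length is 10.
So sqrt(154) = [12; (2, 2, 3, 1, 2, 1, 3, 2, 2, 24)] with period length k = 10.
k is even, so the fundamental solution of x^2 - 154y^2 = 1 is (p_{k-1}, q_{k-1}) = (p_9, q_9); compute convergents through index 9.
Convergents (p_i = a_i*p_{i-1} + p_{i-2}, q_i = a_i*q_{i-1} + q_{i-2} with p_{-2}=0, p_{-1}=1, q_{-2}=1, q_{-1}=0):
  i=0: a_0=12, p_0 = 12*1 + 0 = 12, q_0 = 12*0 + 1 = 1.
  i=1: a_1=2, p_1 = 2*12 + 1 = 25, q_1 = 2*1 + 0 = 2.
  i=2: a_2=2, p_2 = 2*25 + 12 = 62, q_2 = 2*2 + 1 = 5.
  i=3: a_3=3, p_3 = 3*62 + 25 = 211, q_3 = 3*5 + 2 = 17.
  i=4: a_4=1, p_4 = 1*211 + 62 = 273, q_4 = 1*17 + 5 = 22.
  i=5: a_5=2, p_5 = 2*273 + 211 = 757, q_5 = 2*22 + 17 = 61.
  i=6: a_6=1, p_6 = 1*757 + 273 = 1030, q_6 = 1*61 + 22 = 83.
  i=7: a_7=3, p_7 = 3*1030 + 757 = 3847, q_7 = 3*83 + 61 = 310.
  i=8: a_8=2, p_8 = 2*3847 + 1030 = 8724, q_8 = 2*310 + 83 = 703.
  i=9: a_9=2, p_9 = 2*8724 + 3847 = 21295, q_9 = 2*703 + 310 = 1716.
Check: 21295^2 - 154*1716^2 = 453477025 - 453477024 = 1, so (x, y) = (21295, 1716) solves the equation, and by the theorem it is the least positive solution.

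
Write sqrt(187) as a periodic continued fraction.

[13; (1, 2, 13, 2, 1, 26)]

Write x_i = (sqrt(187) + m_i)/d_i with (m_0, d_0) = (0, 1). a_0 = floor(sqrt(187)) = 13, since 13^2 = 169 <= 187 < 196 = 14^2.
Iterate m_{i+1} = d_i*a_i - m_i, d_{i+1} = (187 - m_{i+1}^2)/d_i, a_{i+1} = floor((a_0 + m_{i+1})/d_{i+1}):
  m_1 = 1*13 - 0 = 13, d_1 = (187 - 13^2)/1 = 18/1 = 18, a_1 = floor((13 + 13)/18) = 1.
  m_2 = 18*1 - 13 = 5, d_2 = (187 - 5^2)/18 = 162/18 = 9, a_2 = floor((13 + 5)/9) = 2.
  m_3 = 9*2 - 5 = 13, d_3 = (187 - 13^2)/9 = 18/9 = 2, a_3 = floor((13 + 13)/2) = 13.
  m_4 = 2*13 - 13 = 13, d_4 = (187 - 13^2)/2 = 18/2 = 9, a_4 = floor((13 + 13)/9) = 2.
  m_5 = 9*2 - 13 = 5, d_5 = (187 - 5^2)/9 = 162/9 = 18, a_5 = floor((13 + 5)/18) = 1.
  m_6 = 18*1 - 5 = 13, d_6 = (187 - 13^2)/18 = 18/18 = 1, a_6 = floor((13 + 13)/1) = 26.
  m_7 = 1*26 - 13 = 13, d_7 = (187 - 13^2)/1 = 18/1 = 18: (m_7, d_7) = (m_1, d_1) = (13, 18), so from here the quotients repeat a_1, ..., a_6; the period length is 6.
Hence the expansion of sqrt(187) is a_0 = 13 followed by the repeating block 1, 2, 13, 2, 1, 26 (period 6).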